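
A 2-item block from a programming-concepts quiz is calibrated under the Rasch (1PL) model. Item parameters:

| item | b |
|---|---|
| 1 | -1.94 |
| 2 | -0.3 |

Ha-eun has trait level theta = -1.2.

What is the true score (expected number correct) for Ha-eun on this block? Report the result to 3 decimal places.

P(theta) = 1 / (1 + exp(−(theta − b)))
P_1 = 1/(1+e^{-0.7400}) = 0.6770
P_2 = 1/(1+e^{0.9000}) = 0.2891
E[score] = 0.6770 + 0.2891 = 0.9660

0.966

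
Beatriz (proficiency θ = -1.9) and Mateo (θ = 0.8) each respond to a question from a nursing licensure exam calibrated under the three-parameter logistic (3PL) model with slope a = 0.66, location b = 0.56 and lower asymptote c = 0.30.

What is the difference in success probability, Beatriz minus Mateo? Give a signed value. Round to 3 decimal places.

-0.262

P(θ) = c + (1 − c) · 1 / (1 + exp(−a(θ − b)))
P(Beatriz) = 0.4153  [exponent -1.6236]
P(Mateo) = 0.6777  [exponent 0.1584]
Difference = 0.4153 − 0.6777 = -0.2624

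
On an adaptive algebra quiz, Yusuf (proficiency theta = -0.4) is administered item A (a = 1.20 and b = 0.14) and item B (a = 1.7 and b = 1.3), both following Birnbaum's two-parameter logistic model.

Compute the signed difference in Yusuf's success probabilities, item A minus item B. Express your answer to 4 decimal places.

0.2908

P(theta) = 1 / (1 + exp(−a(theta − b)))
P_A = 0.3434
P_B = 0.0527
P_A − P_B = 0.2908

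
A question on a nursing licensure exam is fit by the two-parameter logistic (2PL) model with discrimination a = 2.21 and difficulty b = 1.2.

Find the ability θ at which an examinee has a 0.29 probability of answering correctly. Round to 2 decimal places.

0.79

P(θ) = 1 / (1 + exp(−a(θ − b)))
logit = ln(0.2900/0.7100) = -0.8954
θ = b + logit/(a) = 1.2 + (-0.8954)/2.2100 = 0.7948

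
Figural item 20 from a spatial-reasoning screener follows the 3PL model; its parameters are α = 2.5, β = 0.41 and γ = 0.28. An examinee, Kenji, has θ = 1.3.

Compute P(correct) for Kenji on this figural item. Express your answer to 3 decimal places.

0.930

P(θ) = γ + (1 − γ) · 1 / (1 + exp(−α(θ − β)))
Exponent: 2.5 × (1.3 − 0.41) = 2.2250
1/(1 + e^{-2.2250}) = 0.9025
P = 0.28 + 0.72 × 0.9025 = 0.9298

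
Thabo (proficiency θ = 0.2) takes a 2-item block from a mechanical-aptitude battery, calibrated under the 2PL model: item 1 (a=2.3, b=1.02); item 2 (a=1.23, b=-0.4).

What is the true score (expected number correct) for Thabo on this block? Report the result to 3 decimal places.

0.808

P(θ) = 1 / (1 + exp(−a(θ − b)))
P_1 = 1/(1+e^{1.8860}) = 0.1317
P_2 = 1/(1+e^{-0.7380}) = 0.6766
E[score] = 0.1317 + 0.6766 = 0.8083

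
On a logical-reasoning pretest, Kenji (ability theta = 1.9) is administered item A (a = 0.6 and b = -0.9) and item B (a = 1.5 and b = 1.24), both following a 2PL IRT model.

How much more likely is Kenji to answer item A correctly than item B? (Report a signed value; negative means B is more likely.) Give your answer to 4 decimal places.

P(theta) = 1 / (1 + exp(−a(theta − b)))
P_A = 0.8429
P_B = 0.7291
P_A − P_B = 0.1138

0.1138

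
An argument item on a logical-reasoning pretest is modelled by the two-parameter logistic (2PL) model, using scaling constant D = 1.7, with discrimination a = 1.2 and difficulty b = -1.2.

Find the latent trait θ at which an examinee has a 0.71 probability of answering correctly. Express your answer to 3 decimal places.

-0.761

P(θ) = 1 / (1 + exp(−D·a(θ − b)))
logit = ln(0.7100/0.2900) = 0.8954
θ = b + logit/(1.7·a) = -1.2 + 0.8954/2.0400 = -0.7611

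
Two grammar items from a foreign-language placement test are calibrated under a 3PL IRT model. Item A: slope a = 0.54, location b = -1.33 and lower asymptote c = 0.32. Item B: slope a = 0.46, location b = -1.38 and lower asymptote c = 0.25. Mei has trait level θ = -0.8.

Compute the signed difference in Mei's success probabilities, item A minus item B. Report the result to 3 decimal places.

0.034

P(θ) = c + (1 − c) · 1 / (1 + exp(−a(θ − b)))
P_A = 0.7083
P_B = 0.6747
P_A − P_B = 0.0336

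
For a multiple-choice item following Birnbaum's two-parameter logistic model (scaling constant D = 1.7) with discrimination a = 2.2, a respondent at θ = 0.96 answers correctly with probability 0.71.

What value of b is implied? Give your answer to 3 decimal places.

P(θ) = 1 / (1 + exp(−D·a(θ − b)))
logit(0.71) = ln(0.71/0.29) = 0.8954
b = θ − logit/(1.7·a) = 0.96 − 0.8954/3.7400 = 0.7206

0.721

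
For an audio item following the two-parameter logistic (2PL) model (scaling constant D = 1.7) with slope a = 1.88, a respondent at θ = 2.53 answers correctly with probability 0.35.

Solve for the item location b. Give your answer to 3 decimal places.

2.724

P(θ) = 1 / (1 + exp(−D·a(θ − b)))
logit(0.35) = ln(0.35/0.65) = -0.6190
b = θ − logit/(1.7·a) = 2.53 − (-0.6190)/3.1960 = 2.7237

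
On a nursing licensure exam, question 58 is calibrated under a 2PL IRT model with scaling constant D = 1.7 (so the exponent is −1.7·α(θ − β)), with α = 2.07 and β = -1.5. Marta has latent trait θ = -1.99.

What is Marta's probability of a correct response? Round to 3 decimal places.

0.151

P(θ) = 1 / (1 + exp(−D·α(θ − β)))
Exponent: 1.7 × 2.07 × (-1.99 − (-1.5)) = -1.7243
1/(1 + e^{1.7243}) = 0.1513
P = 0.1513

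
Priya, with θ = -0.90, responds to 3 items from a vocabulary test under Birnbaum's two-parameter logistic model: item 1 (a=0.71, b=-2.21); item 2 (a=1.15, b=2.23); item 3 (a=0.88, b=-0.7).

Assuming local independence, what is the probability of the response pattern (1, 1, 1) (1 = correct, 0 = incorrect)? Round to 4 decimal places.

P(θ) = 1 / (1 + exp(−a(θ − b)))
P_1 = 1/(1+e^{-0.9301}) = 0.7171
P_2 = 1/(1+e^{3.5995}) = 0.0266
P_3 = 1/(1+e^{0.1760}) = 0.4561
L = P_1 × P_2 × P_3 = 0.7171 × 0.0266 × 0.4561 = 0.00870

0.0087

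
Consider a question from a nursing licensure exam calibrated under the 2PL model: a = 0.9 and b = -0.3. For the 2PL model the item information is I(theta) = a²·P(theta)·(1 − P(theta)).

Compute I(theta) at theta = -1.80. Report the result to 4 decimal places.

P = 1/(1+e^{1.3500}) = 0.2059
P(1−P) = 0.2059 × 0.7941 = 0.1635
I = a² × P(1−P) = 0.9² × 0.1635 = 0.13243

0.1324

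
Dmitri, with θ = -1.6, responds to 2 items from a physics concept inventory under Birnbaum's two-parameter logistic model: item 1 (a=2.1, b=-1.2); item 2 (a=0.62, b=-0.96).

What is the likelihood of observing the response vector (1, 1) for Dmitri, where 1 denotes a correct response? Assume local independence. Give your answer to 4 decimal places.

0.1212

P(θ) = 1 / (1 + exp(−a(θ − b)))
P_1 = 1/(1+e^{0.8400}) = 0.3015
P_2 = 1/(1+e^{0.3968}) = 0.4021
L = P_1 × P_2 = 0.3015 × 0.4021 = 0.12124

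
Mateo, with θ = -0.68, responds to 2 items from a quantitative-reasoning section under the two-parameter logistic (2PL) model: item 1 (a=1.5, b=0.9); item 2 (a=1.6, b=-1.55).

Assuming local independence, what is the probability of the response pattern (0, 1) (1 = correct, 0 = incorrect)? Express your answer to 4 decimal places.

0.7324

P(θ) = 1 / (1 + exp(−a(θ − b)))
P_1 = 1/(1+e^{2.3700}) = 0.0855
P_2 = 1/(1+e^{-1.3920}) = 0.8009
L = (1−P_1) × P_2 = 0.9145 × 0.8009 = 0.73244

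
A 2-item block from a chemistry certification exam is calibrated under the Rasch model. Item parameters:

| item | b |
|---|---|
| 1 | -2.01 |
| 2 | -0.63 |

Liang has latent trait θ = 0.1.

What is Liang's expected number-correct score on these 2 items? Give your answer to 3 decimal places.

P(θ) = 1 / (1 + exp(−(θ − b)))
P_1 = 1/(1+e^{-2.1100}) = 0.8919
P_2 = 1/(1+e^{-0.7300}) = 0.6748
E[score] = 0.8919 + 0.6748 = 1.5667

1.567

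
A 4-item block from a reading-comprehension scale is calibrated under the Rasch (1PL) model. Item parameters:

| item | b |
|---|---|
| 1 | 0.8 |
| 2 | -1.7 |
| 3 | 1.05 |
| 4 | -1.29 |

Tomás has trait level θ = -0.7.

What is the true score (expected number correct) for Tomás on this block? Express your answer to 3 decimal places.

1.705

P(θ) = 1 / (1 + exp(−(θ − b)))
P_1 = 1/(1+e^{1.5000}) = 0.1824
P_2 = 1/(1+e^{-1.0000}) = 0.7311
P_3 = 1/(1+e^{1.7500}) = 0.1480
P_4 = 1/(1+e^{-0.5900}) = 0.6434
E[score] = 0.1824 + 0.7311 + 0.1480 + 0.6434 = 1.7049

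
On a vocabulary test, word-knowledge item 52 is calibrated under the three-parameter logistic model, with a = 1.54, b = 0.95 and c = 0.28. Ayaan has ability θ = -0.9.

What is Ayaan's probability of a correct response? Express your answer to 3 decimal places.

P(θ) = c + (1 − c) · 1 / (1 + exp(−a(θ − b)))
Exponent: 1.54 × (-0.9 − 0.95) = -2.8490
1/(1 + e^{2.8490}) = 0.0547
P = 0.28 + 0.72 × 0.0547 = 0.3194

0.319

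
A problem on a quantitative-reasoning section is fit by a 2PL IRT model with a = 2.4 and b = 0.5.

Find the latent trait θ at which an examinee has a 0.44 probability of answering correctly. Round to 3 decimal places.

0.400

P(θ) = 1 / (1 + exp(−a(θ − b)))
logit = ln(0.4400/0.5600) = -0.2412
θ = b + logit/(a) = 0.5 + (-0.2412)/2.4000 = 0.3995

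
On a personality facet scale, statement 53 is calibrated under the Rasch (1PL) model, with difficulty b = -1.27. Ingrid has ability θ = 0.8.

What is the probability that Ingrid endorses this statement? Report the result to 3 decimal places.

0.888

P(θ) = 1 / (1 + exp(−(θ − b)))
Exponent: (0.8 − (-1.27)) = 2.0700
1/(1 + e^{-2.0700}) = 0.8880
P = 0.8880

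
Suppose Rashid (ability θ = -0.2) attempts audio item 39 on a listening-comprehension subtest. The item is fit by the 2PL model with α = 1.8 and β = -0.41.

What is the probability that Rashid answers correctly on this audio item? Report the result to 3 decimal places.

0.593

P(θ) = 1 / (1 + exp(−α(θ − β)))
Exponent: 1.8 × (-0.2 − (-0.41)) = 0.3780
1/(1 + e^{-0.3780}) = 0.5934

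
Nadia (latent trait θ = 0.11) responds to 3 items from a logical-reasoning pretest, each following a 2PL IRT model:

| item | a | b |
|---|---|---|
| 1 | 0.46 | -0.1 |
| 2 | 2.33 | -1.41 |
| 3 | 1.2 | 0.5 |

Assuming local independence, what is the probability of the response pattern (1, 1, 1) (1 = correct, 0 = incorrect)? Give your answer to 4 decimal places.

0.1962

P(θ) = 1 / (1 + exp(−a(θ − b)))
P_1 = 1/(1+e^{-0.0966}) = 0.5241
P_2 = 1/(1+e^{-3.5416}) = 0.9718
P_3 = 1/(1+e^{0.4680}) = 0.3851
L = P_1 × P_2 × P_3 = 0.5241 × 0.9718 × 0.3851 = 0.19616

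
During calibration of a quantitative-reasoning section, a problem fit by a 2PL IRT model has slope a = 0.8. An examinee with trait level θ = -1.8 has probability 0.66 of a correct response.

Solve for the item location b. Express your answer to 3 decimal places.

P(θ) = 1 / (1 + exp(−a(θ − b)))
logit(0.66) = ln(0.66/0.34) = 0.6633
b = θ − logit/(a) = -1.8 − 0.6633/0.8000 = -2.6291

-2.629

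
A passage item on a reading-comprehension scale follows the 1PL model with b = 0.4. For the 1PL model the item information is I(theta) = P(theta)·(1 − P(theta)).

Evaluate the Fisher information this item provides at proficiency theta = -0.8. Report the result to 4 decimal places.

0.1779

P = 1/(1+e^{1.2000}) = 0.2315
P(1−P) = 0.2315 × 0.7685 = 0.1779
I = P(1−P) = 0.17789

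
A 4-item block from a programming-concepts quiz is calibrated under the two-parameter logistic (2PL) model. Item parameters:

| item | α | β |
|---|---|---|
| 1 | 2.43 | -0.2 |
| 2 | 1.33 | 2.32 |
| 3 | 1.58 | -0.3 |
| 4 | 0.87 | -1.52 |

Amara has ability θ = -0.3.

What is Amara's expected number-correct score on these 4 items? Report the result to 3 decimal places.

P(θ) = 1 / (1 + exp(−α(θ − β)))
P_1 = 1/(1+e^{0.2430}) = 0.4395
P_2 = 1/(1+e^{3.4846}) = 0.0298
P_3 = 1/(1+e^{0.0000}) = 0.5000
P_4 = 1/(1+e^{-1.0614}) = 0.7430
E[score] = 0.4395 + 0.0298 + 0.5000 + 0.7430 = 1.7123

1.712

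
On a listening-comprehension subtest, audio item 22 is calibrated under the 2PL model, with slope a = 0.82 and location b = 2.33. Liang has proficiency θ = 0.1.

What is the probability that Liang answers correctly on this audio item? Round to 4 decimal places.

0.1384

P(θ) = 1 / (1 + exp(−a(θ − b)))
Exponent: 0.82 × (0.1 − 2.33) = -1.8286
1/(1 + e^{1.8286}) = 0.1384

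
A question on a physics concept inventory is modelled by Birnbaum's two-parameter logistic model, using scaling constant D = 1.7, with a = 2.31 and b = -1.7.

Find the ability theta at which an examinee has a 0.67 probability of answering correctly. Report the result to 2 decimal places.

-1.52

P(theta) = 1 / (1 + exp(−D·a(theta − b)))
logit = ln(0.6700/0.3300) = 0.7082
theta = b + logit/(1.7·a) = -1.7 + 0.7082/3.9270 = -1.5197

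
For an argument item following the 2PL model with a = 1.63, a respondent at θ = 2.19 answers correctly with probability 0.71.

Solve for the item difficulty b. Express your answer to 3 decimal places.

1.641

P(θ) = 1 / (1 + exp(−a(θ − b)))
logit(0.71) = ln(0.71/0.29) = 0.8954
b = θ − logit/(a) = 2.19 − 0.8954/1.6300 = 1.6407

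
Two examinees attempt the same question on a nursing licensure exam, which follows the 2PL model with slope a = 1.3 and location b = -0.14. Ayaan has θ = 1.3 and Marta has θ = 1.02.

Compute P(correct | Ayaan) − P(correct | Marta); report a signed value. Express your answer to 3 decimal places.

P(θ) = 1 / (1 + exp(−a(θ − b)))
P(Ayaan) = 0.8667  [exponent 1.8720]
P(Marta) = 0.8188  [exponent 1.5080]
Difference = 0.8667 − 0.8188 = 0.0479

0.048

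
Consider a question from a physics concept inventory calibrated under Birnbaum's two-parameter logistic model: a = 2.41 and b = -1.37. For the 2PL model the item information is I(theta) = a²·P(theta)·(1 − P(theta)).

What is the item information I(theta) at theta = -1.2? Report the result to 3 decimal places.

1.393

P = 1/(1+e^{-0.4097}) = 0.6010
P(1−P) = 0.6010 × 0.3990 = 0.2398
I = a² × P(1−P) = 2.41² × 0.2398 = 1.39276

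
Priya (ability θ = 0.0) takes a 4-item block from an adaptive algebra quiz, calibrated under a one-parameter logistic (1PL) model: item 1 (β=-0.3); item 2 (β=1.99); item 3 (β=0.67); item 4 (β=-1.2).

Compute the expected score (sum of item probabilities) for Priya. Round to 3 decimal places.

P(θ) = 1 / (1 + exp(−(θ − β)))
P_1 = 1/(1+e^{-0.3000}) = 0.5744
P_2 = 1/(1+e^{1.9900}) = 0.1203
P_3 = 1/(1+e^{0.6700}) = 0.3385
P_4 = 1/(1+e^{-1.2000}) = 0.7685
E[score] = 0.5744 + 0.1203 + 0.3385 + 0.7685 = 1.8017

1.802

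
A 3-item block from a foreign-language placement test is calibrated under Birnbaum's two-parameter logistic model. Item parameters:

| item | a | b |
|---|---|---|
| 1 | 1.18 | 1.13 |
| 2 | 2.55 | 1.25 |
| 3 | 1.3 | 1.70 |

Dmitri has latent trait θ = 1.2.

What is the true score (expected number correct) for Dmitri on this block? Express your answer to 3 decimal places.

P(θ) = 1 / (1 + exp(−a(θ − b)))
P_1 = 1/(1+e^{-0.0826}) = 0.5206
P_2 = 1/(1+e^{0.1275}) = 0.4682
P_3 = 1/(1+e^{0.6500}) = 0.3430
E[score] = 0.5206 + 0.4682 + 0.3430 = 1.3318

1.332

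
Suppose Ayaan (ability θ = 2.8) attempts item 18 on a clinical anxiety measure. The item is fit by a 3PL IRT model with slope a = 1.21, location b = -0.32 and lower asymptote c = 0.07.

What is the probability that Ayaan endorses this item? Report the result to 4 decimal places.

P(θ) = c + (1 − c) · 1 / (1 + exp(−a(θ − b)))
Exponent: 1.21 × (2.8 − (-0.32)) = 3.7752
1/(1 + e^{-3.7752}) = 0.9776
P = 0.07 + 0.93 × 0.9776 = 0.9792

0.9792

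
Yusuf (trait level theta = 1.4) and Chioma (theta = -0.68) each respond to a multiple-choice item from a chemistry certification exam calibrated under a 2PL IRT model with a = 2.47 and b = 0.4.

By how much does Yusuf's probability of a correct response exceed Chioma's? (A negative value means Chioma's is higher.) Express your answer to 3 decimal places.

0.857

P(theta) = 1 / (1 + exp(−a(theta − b)))
P(Yusuf) = 0.9220  [exponent 2.4700]
P(Chioma) = 0.0649  [exponent -2.6676]
Difference = 0.9220 − 0.0649 = 0.8571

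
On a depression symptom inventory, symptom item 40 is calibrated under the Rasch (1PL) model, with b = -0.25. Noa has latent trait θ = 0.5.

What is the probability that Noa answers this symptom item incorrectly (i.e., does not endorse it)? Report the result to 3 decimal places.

0.321

P(θ) = 1 / (1 + exp(−(θ − b)))
Exponent: (0.5 − (-0.25)) = 0.7500
1/(1 + e^{-0.7500}) = 0.6792
P = 0.6792
P(incorrect) = 1 − 0.6792 = 0.3208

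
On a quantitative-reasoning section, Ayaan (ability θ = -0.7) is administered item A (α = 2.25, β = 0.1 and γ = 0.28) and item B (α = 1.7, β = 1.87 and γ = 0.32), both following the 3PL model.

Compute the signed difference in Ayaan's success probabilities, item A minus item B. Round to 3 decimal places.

0.054

P(θ) = γ + (1 − γ) · 1 / (1 + exp(−α(θ − β)))
P_A = 0.3821
P_B = 0.3285
P_A − P_B = 0.0536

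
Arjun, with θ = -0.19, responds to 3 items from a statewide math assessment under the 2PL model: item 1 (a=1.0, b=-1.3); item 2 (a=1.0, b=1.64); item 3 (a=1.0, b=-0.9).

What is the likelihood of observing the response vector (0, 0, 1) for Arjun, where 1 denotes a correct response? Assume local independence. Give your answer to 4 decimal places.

0.1432

P(θ) = 1 / (1 + exp(−a(θ − b)))
P_1 = 1/(1+e^{-1.1100}) = 0.7521
P_2 = 1/(1+e^{1.8300}) = 0.1382
P_3 = 1/(1+e^{-0.7100}) = 0.6704
L = (1−P_1) × (1−P_2) × P_3 = 0.2479 × 0.8618 × 0.6704 = 0.14320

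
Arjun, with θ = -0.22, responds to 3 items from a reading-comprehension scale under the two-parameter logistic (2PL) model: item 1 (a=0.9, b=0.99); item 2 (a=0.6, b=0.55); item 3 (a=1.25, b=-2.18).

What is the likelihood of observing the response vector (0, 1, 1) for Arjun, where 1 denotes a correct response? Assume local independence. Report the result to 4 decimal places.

P(θ) = 1 / (1 + exp(−a(θ − b)))
P_1 = 1/(1+e^{1.0890}) = 0.2518
P_2 = 1/(1+e^{0.4620}) = 0.3865
P_3 = 1/(1+e^{-2.4500}) = 0.9206
L = (1−P_1) × P_2 × P_3 = 0.7482 × 0.3865 × 0.9206 = 0.26621

0.2662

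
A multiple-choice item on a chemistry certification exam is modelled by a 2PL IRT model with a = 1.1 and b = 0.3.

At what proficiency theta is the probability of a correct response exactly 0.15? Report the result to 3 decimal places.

-1.277

P(theta) = 1 / (1 + exp(−a(theta − b)))
logit = ln(0.1500/0.8500) = -1.7346
theta = b + logit/(a) = 0.3 + (-1.7346)/1.1000 = -1.2769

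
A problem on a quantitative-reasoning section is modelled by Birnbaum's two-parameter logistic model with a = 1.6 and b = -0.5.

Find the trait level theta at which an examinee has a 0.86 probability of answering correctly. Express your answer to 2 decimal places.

P(theta) = 1 / (1 + exp(−a(theta − b)))
logit = ln(0.8600/0.1400) = 1.8153
theta = b + logit/(a) = -0.5 + 1.8153/1.6000 = 0.6346

0.63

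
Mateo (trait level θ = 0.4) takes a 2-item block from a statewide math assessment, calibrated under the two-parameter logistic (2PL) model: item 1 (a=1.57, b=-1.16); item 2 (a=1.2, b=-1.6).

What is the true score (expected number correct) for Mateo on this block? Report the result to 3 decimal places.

P(θ) = 1 / (1 + exp(−a(θ − b)))
P_1 = 1/(1+e^{-2.4492}) = 0.9205
P_2 = 1/(1+e^{-2.4000}) = 0.9168
E[score] = 0.9205 + 0.9168 = 1.8373

1.837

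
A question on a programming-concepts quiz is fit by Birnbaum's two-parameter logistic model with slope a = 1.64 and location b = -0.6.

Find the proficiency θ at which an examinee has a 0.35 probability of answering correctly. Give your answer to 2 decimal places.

P(θ) = 1 / (1 + exp(−a(θ − b)))
logit = ln(0.3500/0.6500) = -0.6190
θ = b + logit/(a) = -0.6 + (-0.6190)/1.6400 = -0.9775

-0.98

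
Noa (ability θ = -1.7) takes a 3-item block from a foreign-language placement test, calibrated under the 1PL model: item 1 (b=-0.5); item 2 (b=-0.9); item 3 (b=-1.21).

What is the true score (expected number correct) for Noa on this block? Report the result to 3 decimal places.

0.921

P(θ) = 1 / (1 + exp(−(θ − b)))
P_1 = 1/(1+e^{1.2000}) = 0.2315
P_2 = 1/(1+e^{0.8000}) = 0.3100
P_3 = 1/(1+e^{0.4900}) = 0.3799
E[score] = 0.2315 + 0.3100 + 0.3799 = 0.9214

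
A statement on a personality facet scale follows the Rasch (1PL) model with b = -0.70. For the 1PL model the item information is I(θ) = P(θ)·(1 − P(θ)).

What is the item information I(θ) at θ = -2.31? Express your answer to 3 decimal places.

P = 1/(1+e^{1.6100}) = 0.1666
P(1−P) = 0.1666 × 0.8334 = 0.1388
I = P(1−P) = 0.13884

0.139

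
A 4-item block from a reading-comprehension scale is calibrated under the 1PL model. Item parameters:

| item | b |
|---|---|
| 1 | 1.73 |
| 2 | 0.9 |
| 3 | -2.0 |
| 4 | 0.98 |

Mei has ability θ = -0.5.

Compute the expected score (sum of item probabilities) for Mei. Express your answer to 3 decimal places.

1.298

P(θ) = 1 / (1 + exp(−(θ − b)))
P_1 = 1/(1+e^{2.2300}) = 0.0971
P_2 = 1/(1+e^{1.4000}) = 0.1978
P_3 = 1/(1+e^{-1.5000}) = 0.8176
P_4 = 1/(1+e^{1.4800}) = 0.1854
E[score] = 0.0971 + 0.1978 + 0.8176 + 0.1854 = 1.2979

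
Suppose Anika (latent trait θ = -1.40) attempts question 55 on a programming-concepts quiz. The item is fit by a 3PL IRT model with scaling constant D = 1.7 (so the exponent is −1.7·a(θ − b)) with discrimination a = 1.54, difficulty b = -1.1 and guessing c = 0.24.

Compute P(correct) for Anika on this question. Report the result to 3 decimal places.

P(θ) = c + (1 − c) · 1 / (1 + exp(−D·a(θ − b)))
Exponent: 1.7 × 1.54 × (-1.40 − (-1.1)) = -0.7854
1/(1 + e^{0.7854}) = 0.3132
P = 0.24 + 0.76 × 0.3132 = 0.4780

0.478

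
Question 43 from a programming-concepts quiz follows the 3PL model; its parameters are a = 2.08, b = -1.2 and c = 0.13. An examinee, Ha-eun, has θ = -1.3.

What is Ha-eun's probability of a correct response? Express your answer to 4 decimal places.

0.5199

P(θ) = c + (1 − c) · 1 / (1 + exp(−a(θ − b)))
Exponent: 2.08 × (-1.3 − (-1.2)) = -0.2080
1/(1 + e^{0.2080}) = 0.4482
P = 0.13 + 0.87 × 0.4482 = 0.5199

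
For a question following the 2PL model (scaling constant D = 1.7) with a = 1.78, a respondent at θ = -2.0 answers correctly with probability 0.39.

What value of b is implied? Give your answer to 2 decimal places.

P(θ) = 1 / (1 + exp(−D·a(θ − b)))
logit(0.39) = ln(0.39/0.61) = -0.4473
b = θ − logit/(1.7·a) = -2.0 − (-0.4473)/3.0260 = -1.8522

-1.85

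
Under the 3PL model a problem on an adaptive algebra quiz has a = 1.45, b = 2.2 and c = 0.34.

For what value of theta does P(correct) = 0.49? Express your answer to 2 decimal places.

P(theta) = c + (1 − c) · 1 / (1 + exp(−a(theta − b)))
Remove guessing floor: (0.49 − 0.34)/(1 − 0.34) = 0.2273
logit = ln(0.2273/0.7727) = -1.2238
theta = b + logit/(a) = 2.2 + (-1.2238)/1.4500 = 1.3560

1.36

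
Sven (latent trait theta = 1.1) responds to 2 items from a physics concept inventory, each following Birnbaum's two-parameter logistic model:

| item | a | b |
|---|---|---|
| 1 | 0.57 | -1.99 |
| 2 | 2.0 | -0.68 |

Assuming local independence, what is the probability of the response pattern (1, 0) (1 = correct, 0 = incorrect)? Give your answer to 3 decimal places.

0.024

P(theta) = 1 / (1 + exp(−a(theta − b)))
P_1 = 1/(1+e^{-1.7613}) = 0.8534
P_2 = 1/(1+e^{-3.5600}) = 0.9723
L = P_1 × (1−P_2) = 0.8534 × 0.0277 = 0.02360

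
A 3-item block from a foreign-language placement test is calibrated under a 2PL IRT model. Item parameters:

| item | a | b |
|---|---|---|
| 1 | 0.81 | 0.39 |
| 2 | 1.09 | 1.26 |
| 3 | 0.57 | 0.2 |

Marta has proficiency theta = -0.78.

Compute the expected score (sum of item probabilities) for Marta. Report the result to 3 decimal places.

P(theta) = 1 / (1 + exp(−a(theta − b)))
P_1 = 1/(1+e^{0.9477}) = 0.2793
P_2 = 1/(1+e^{2.2236}) = 0.0977
P_3 = 1/(1+e^{0.5586}) = 0.3639
E[score] = 0.2793 + 0.0977 + 0.3639 = 0.7409

0.741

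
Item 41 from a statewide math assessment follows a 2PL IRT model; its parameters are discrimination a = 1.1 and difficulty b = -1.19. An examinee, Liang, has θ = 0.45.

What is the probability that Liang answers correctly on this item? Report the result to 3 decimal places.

0.859

P(θ) = 1 / (1 + exp(−a(θ − b)))
Exponent: 1.1 × (0.45 − (-1.19)) = 1.8040
1/(1 + e^{-1.8040}) = 0.8586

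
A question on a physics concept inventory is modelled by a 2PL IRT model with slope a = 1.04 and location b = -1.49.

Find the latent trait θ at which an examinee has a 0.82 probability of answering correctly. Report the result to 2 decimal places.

P(θ) = 1 / (1 + exp(−a(θ − b)))
logit = ln(0.8200/0.1800) = 1.5163
θ = b + logit/(a) = -1.49 + 1.5163/1.0400 = -0.0320

-0.03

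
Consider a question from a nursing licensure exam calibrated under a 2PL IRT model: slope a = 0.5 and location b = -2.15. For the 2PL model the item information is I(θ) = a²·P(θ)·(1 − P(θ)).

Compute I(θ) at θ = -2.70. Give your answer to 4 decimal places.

P = 1/(1+e^{0.2750}) = 0.4317
P(1−P) = 0.4317 × 0.5683 = 0.2453
I = a² × P(1−P) = 0.5² × 0.2453 = 0.06133

0.0613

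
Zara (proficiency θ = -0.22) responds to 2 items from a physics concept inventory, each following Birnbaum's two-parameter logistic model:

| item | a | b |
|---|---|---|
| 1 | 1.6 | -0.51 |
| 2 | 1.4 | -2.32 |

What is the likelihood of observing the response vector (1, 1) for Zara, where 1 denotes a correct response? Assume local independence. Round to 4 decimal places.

0.5831

P(θ) = 1 / (1 + exp(−a(θ − b)))
P_1 = 1/(1+e^{-0.4640}) = 0.6140
P_2 = 1/(1+e^{-2.9400}) = 0.9498
L = P_1 × P_2 = 0.6140 × 0.9498 = 0.58313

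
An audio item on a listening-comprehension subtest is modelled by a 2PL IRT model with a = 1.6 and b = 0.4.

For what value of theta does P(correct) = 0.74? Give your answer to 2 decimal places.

P(theta) = 1 / (1 + exp(−a(theta − b)))
logit = ln(0.7400/0.2600) = 1.0460
theta = b + logit/(a) = 0.4 + 1.0460/1.6000 = 1.0537

1.05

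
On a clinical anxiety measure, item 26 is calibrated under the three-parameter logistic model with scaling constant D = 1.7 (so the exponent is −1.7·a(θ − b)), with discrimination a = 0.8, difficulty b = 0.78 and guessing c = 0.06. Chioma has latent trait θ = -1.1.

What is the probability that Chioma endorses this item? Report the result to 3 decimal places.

P(θ) = c + (1 − c) · 1 / (1 + exp(−D·a(θ − b)))
Exponent: 1.7 × 0.8 × (-1.1 − 0.78) = -2.5568
1/(1 + e^{2.5568}) = 0.0720
P = 0.06 + 0.94 × 0.0720 = 0.1277

0.128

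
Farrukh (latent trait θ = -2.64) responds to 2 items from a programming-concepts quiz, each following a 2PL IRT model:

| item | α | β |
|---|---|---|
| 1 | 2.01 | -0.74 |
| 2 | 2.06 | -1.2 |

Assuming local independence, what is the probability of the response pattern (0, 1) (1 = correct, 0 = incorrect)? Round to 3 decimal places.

0.048

P(θ) = 1 / (1 + exp(−α(θ − β)))
P_1 = 1/(1+e^{3.8190}) = 0.0215
P_2 = 1/(1+e^{2.9664}) = 0.0490
L = (1−P_1) × P_2 = 0.9785 × 0.0490 = 0.04792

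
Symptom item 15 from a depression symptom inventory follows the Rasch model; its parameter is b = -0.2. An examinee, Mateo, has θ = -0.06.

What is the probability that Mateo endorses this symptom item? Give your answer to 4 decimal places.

P(θ) = 1 / (1 + exp(−(θ − b)))
Exponent: (-0.06 − (-0.2)) = 0.1400
1/(1 + e^{-0.1400}) = 0.5349
P = 0.5349

0.5349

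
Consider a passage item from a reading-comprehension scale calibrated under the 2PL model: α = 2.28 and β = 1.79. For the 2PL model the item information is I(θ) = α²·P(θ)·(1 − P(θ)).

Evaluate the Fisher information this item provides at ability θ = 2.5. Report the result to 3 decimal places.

0.717

P = 1/(1+e^{-1.6188}) = 0.8346
P(1−P) = 0.8346 × 0.1654 = 0.1380
I = α² × P(1−P) = 2.28² × 0.1380 = 0.71750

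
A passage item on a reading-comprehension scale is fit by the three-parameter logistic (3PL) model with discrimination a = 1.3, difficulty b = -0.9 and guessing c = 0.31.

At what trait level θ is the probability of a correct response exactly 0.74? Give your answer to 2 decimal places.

-0.51

P(θ) = c + (1 − c) · 1 / (1 + exp(−a(θ − b)))
Remove guessing floor: (0.74 − 0.31)/(1 − 0.31) = 0.6232
logit = ln(0.6232/0.3768) = 0.5031
θ = b + logit/(a) = -0.9 + 0.5031/1.3000 = -0.5130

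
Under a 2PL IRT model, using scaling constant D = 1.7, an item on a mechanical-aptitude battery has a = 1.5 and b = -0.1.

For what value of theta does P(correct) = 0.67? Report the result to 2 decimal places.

P(theta) = 1 / (1 + exp(−D·a(theta − b)))
logit = ln(0.6700/0.3300) = 0.7082
theta = b + logit/(1.7·a) = -0.1 + 0.7082/2.5500 = 0.1777

0.18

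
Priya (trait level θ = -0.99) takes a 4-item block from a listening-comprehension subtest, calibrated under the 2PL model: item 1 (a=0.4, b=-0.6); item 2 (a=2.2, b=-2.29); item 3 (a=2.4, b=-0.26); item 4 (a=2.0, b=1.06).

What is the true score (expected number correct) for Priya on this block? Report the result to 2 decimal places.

P(θ) = 1 / (1 + exp(−a(θ − b)))
P_1 = 1/(1+e^{0.1560}) = 0.4611
P_2 = 1/(1+e^{-2.8600}) = 0.9458
P_3 = 1/(1+e^{1.7520}) = 0.1478
P_4 = 1/(1+e^{4.1000}) = 0.0163
E[score] = 0.4611 + 0.9458 + 0.1478 + 0.0163 = 1.5710

1.57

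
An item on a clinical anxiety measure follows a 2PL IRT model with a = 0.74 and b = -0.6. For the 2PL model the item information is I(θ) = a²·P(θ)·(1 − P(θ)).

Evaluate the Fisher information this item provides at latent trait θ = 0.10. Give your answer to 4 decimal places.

0.1281

P = 1/(1+e^{-0.5180}) = 0.6267
P(1−P) = 0.6267 × 0.3733 = 0.2340
I = a² × P(1−P) = 0.74² × 0.2340 = 0.12811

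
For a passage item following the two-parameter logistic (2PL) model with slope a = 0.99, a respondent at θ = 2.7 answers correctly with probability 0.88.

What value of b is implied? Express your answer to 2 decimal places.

0.69

P(θ) = 1 / (1 + exp(−a(θ − b)))
logit(0.88) = ln(0.88/0.12) = 1.9924
b = θ − logit/(a) = 2.7 − 1.9924/0.9900 = 0.6874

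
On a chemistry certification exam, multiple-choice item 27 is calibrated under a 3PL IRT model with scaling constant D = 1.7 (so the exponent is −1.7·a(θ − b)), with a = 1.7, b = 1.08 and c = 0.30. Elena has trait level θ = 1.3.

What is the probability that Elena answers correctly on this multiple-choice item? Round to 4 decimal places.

0.7577

P(θ) = c + (1 − c) · 1 / (1 + exp(−D·a(θ − b)))
Exponent: 1.7 × 1.7 × (1.3 − 1.08) = 0.6358
1/(1 + e^{-0.6358}) = 0.6538
P = 0.30 + 0.70 × 0.6538 = 0.7577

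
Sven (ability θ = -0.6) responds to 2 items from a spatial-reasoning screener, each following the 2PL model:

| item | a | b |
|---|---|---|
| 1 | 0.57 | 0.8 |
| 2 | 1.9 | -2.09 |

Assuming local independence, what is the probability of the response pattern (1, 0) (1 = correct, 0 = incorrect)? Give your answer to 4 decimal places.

P(θ) = 1 / (1 + exp(−a(θ − b)))
P_1 = 1/(1+e^{0.7980}) = 0.3105
P_2 = 1/(1+e^{-2.8310}) = 0.9443
L = P_1 × (1−P_2) = 0.3105 × 0.0557 = 0.01728

0.0173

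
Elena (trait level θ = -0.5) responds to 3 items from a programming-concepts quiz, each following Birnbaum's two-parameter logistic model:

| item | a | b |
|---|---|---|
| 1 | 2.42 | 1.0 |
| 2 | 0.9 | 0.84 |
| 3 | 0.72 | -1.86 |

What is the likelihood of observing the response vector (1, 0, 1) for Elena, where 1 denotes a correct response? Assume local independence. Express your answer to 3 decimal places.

0.014

P(θ) = 1 / (1 + exp(−a(θ − b)))
P_1 = 1/(1+e^{3.6300}) = 0.0258
P_2 = 1/(1+e^{1.2060}) = 0.2304
P_3 = 1/(1+e^{-0.9792}) = 0.7269
L = P_1 × (1−P_2) × P_3 = 0.0258 × 0.7696 × 0.7269 = 0.01445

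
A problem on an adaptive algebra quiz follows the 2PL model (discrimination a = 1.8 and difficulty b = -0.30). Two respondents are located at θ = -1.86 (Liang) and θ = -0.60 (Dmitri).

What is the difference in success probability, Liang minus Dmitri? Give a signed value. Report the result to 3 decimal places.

-0.311

P(θ) = 1 / (1 + exp(−a(θ − b)))
P(Liang) = 0.0569  [exponent -2.8080]
P(Dmitri) = 0.3682  [exponent -0.5400]
Difference = 0.0569 − 0.3682 = -0.3113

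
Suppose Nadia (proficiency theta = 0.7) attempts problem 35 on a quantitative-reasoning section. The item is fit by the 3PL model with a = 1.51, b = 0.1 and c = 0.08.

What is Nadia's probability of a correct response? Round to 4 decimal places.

P(theta) = c + (1 − c) · 1 / (1 + exp(−a(theta − b)))
Exponent: 1.51 × (0.7 − 0.1) = 0.9060
1/(1 + e^{-0.9060}) = 0.7122
P = 0.08 + 0.92 × 0.7122 = 0.7352

0.7352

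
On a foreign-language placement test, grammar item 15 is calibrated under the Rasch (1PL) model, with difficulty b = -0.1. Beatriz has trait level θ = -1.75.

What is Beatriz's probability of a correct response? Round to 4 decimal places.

0.1611

P(θ) = 1 / (1 + exp(−(θ − b)))
Exponent: (-1.75 − (-0.1)) = -1.6500
1/(1 + e^{1.6500}) = 0.1611
P = 0.1611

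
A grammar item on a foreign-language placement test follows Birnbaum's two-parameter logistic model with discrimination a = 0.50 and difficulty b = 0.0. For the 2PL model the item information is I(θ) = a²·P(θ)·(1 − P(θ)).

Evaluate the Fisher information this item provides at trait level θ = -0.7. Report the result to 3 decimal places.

P = 1/(1+e^{0.3500}) = 0.4134
P(1−P) = 0.4134 × 0.5866 = 0.2425
I = a² × P(1−P) = 0.50² × 0.2425 = 0.06062

0.061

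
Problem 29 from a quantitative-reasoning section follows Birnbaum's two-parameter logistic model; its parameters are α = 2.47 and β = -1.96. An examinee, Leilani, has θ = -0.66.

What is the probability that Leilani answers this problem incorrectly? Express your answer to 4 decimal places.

0.0388

P(θ) = 1 / (1 + exp(−α(θ − β)))
Exponent: 2.47 × (-0.66 − (-1.96)) = 3.2110
1/(1 + e^{-3.2110}) = 0.9612
P(incorrect) = 1 − 0.9612 = 0.0388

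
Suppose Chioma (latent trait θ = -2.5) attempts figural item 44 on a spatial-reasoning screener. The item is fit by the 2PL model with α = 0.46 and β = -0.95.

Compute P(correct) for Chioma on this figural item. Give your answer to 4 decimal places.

0.3289

P(θ) = 1 / (1 + exp(−α(θ − β)))
Exponent: 0.46 × (-2.5 − (-0.95)) = -0.7130
1/(1 + e^{0.7130}) = 0.3289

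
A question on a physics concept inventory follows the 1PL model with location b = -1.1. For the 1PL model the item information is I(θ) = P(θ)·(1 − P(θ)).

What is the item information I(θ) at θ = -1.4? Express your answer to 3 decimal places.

P = 1/(1+e^{0.3000}) = 0.4256
P(1−P) = 0.4256 × 0.5744 = 0.2445
I = P(1−P) = 0.24446

0.244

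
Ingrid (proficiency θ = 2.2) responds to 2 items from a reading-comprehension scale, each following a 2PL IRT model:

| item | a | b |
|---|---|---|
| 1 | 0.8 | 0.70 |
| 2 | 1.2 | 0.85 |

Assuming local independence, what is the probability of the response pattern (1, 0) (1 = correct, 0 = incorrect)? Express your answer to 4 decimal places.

0.1270

P(θ) = 1 / (1 + exp(−a(θ − b)))
P_1 = 1/(1+e^{-1.2000}) = 0.7685
P_2 = 1/(1+e^{-1.6200}) = 0.8348
L = P_1 × (1−P_2) = 0.7685 × 0.1652 = 0.12696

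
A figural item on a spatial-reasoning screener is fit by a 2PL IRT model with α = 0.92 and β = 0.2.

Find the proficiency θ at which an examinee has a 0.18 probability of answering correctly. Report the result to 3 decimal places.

P(θ) = 1 / (1 + exp(−α(θ − β)))
logit = ln(0.1800/0.8200) = -1.5163
θ = β + logit/(α) = 0.2 + (-1.5163)/0.9200 = -1.4482

-1.448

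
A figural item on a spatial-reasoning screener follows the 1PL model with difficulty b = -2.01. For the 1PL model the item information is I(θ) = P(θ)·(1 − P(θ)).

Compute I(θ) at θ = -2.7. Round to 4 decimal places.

0.2225

P = 1/(1+e^{0.6900}) = 0.3340
P(1−P) = 0.3340 × 0.6660 = 0.2225
I = P(1−P) = 0.22245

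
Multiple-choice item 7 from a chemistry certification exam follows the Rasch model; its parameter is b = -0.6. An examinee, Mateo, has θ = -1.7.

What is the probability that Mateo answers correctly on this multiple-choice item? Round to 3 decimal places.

0.250

P(θ) = 1 / (1 + exp(−(θ − b)))
Exponent: (-1.7 − (-0.6)) = -1.1000
1/(1 + e^{1.1000}) = 0.2497
P = 0.2497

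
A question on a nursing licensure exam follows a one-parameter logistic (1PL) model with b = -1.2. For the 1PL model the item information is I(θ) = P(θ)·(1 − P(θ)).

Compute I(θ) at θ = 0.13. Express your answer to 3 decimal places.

P = 1/(1+e^{-1.3300}) = 0.7908
P(1−P) = 0.7908 × 0.2092 = 0.1654
I = P(1−P) = 0.16541

0.165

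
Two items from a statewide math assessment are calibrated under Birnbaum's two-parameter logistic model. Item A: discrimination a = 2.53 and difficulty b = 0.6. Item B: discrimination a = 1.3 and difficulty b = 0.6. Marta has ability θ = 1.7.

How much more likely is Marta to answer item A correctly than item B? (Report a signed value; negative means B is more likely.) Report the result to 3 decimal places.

P(θ) = 1 / (1 + exp(−a(θ − b)))
P_A = 0.9418
P_B = 0.8069
P_A − P_B = 0.1348

0.135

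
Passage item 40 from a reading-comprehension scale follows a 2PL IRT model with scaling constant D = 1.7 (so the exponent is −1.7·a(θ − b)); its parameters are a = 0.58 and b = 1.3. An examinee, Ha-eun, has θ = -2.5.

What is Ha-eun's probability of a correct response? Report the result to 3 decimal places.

0.023

P(θ) = 1 / (1 + exp(−D·a(θ − b)))
Exponent: 1.7 × 0.58 × (-2.5 − 1.3) = -3.7468
1/(1 + e^{3.7468}) = 0.0230
P = 0.0230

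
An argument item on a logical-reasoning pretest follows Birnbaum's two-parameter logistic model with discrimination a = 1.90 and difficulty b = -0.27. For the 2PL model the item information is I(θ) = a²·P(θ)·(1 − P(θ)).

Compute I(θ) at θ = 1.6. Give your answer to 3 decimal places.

0.098

P = 1/(1+e^{-3.5530}) = 0.9722
P(1−P) = 0.9722 × 0.0278 = 0.0271
I = a² × P(1−P) = 1.90² × 0.0271 = 0.09771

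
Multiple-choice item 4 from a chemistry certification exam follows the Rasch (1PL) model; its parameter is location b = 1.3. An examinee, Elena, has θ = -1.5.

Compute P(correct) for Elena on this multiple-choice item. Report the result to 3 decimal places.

0.057

P(θ) = 1 / (1 + exp(−(θ − b)))
Exponent: (-1.5 − 1.3) = -2.8000
1/(1 + e^{2.8000}) = 0.0573
P = 0.0573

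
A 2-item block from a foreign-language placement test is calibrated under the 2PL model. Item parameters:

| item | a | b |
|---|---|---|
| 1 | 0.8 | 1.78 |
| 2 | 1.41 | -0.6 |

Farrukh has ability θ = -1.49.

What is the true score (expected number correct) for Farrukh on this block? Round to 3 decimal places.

P(θ) = 1 / (1 + exp(−a(θ − b)))
P_1 = 1/(1+e^{2.6160}) = 0.0681
P_2 = 1/(1+e^{1.2549}) = 0.2219
E[score] = 0.0681 + 0.2219 = 0.2900

0.290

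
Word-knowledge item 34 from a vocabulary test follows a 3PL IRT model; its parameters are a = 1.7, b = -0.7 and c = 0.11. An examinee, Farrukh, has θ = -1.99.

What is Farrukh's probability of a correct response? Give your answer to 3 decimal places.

0.199

P(θ) = c + (1 − c) · 1 / (1 + exp(−a(θ − b)))
Exponent: 1.7 × (-1.99 − (-0.7)) = -2.1930
1/(1 + e^{2.1930}) = 0.1004
P = 0.11 + 0.89 × 0.1004 = 0.1993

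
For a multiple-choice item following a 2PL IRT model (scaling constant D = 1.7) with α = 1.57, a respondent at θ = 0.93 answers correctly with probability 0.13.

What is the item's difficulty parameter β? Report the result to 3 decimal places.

P(θ) = 1 / (1 + exp(−D·α(θ − β)))
logit(0.13) = ln(0.13/0.87) = -1.9010
β = θ − logit/(1.7·α) = 0.93 − (-1.9010)/2.6690 = 1.6422

1.642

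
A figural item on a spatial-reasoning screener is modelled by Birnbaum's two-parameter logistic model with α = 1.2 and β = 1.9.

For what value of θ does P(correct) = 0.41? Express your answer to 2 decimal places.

P(θ) = 1 / (1 + exp(−α(θ − β)))
logit = ln(0.4100/0.5900) = -0.3640
θ = β + logit/(α) = 1.9 + (-0.3640)/1.2000 = 1.5967

1.60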